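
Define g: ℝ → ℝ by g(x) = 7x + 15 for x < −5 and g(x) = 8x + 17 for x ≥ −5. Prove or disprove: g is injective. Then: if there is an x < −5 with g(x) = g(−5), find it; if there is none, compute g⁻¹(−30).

Both pieces are strictly increasing (slopes 7 and 8), so each is injective on its own interval.
The left piece maps (−∞, −5) onto (−∞, −20); the right piece maps [−5, ∞) onto [−23, ∞).
These images overlap. In particular g(−5) = −23 (right piece), and solving 7x + 15 = −23 on the left piece gives x = −38/7 < −5.
So g(−38/7) = g(−5) with −38/7 ≠ −5, and g is not injective. This x = −38/7 is the requested value below −5.

-38/7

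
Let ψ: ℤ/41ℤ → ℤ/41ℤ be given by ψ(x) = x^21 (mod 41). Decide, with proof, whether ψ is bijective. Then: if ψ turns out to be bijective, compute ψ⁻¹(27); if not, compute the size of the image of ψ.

14

Since 41 is prime, the nonzero elements of ℤ/41ℤ form a cyclic group of order 40.
As gcd(21, 40) = 1, raising to the 21st power is a bijection on this group: if x_1^21 ≡ x_2^21 then (x_1x_2^{−1})^21 = 1, and the only element of order dividing gcd(21, 40) = 1 is 1, so x_1 = x_2.
With ψ(0) = 0 this makes ψ injective on all of ℤ/41ℤ, hence bijective (finite equal-size domain and codomain). In particular ψ is bijective.
Since ψ is bijective, we find the preimage of 27. The inverse of x ↦ x^21 on (ℤ/41ℤ)^× is x ↦ x^21, because 21·21 = 441 = 11·40 + 1 ≡ 1 (mod 40) and x^{40} = 1 for x ≠ 0 (Fermat). So ψ⁻¹(27) = 27^21 mod 41.
Repeated squaring mod 41: 27^1 ≡ 27, 27^2 ≡ 27² = 729 ≡ 32, 27^4 ≡ 32² = 1024 ≡ 40, 27^8 ≡ 40² = 1600 ≡ 1, 27^16 ≡ 1² = 1. Since 21 = 16 + 4 + 1, 27^21 ≡ 1·40·27: 1·40 = 40, then 40·27 = 1080 ≡ 14. So 27^21 ≡ 14 (mod 41).
Hence ψ⁻¹(27) = 14.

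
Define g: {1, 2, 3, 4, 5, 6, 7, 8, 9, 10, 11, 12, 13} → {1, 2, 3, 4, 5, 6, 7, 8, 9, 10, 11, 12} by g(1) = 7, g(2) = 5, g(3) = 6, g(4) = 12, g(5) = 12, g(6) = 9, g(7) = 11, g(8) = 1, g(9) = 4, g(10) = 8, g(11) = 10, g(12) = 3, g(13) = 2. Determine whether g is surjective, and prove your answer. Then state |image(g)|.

12

Every element of the codomain has a preimage: 1 = g(8), 2 = g(13), 3 = g(12), 4 = g(9), 5 = g(2), 6 = g(3), 7 = g(1), 8 = g(10), 9 = g(6), 10 = g(11), 11 = g(7), 12 = g(4).
Thus g is surjective.
The image of g is {1, 2, 3, 4, 5, 6, 7, 8, 9, 10, 11, 12}, which has 12 elements.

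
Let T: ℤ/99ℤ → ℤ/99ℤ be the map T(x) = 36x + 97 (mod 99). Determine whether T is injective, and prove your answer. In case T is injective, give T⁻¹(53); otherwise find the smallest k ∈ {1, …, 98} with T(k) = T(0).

Recall: injectivity means: for all u, v in the domain, T(u) = T(v) implies u = v.
We have gcd(36, 99) = 9 > 1. Taking u = 0 and v = 11: T(0) = 97 and T(11) = 36·11 + 97 = 493 ≡ 97 (mod 99).
So T(0) = T(11) while 0 ≠ 11, therefore T is not injective.
Since T is not injective, we find the least positive k with T(k) = T(0): this means 36k ≡ 0 (mod 99), i.e. 99 ∣ 36k. Since gcd(36, 99) = 9, dividing through by 9 this holds exactly when 11 ∣ 4k, and as gcd(4, 11) = 1, exactly when 11 ∣ k.
The smallest positive such k is 11.

11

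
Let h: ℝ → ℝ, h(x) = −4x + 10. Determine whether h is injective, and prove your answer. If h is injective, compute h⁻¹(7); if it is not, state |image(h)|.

3/4

By definition, h is injective when h(s) = h(t) forces s = t.
Suppose h(s) = h(t). Then −4s + 10 = −4t + 10, therefore −4s = −4t, so s = t.
Hence h is injective.
Since h is injective, we compute h⁻¹(7) = (7 − 10)/(−4) = 3/4.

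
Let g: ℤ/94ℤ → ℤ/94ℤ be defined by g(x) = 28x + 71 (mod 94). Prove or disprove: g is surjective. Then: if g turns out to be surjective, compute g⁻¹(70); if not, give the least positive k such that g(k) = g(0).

47

Recall that g is surjective if every y in the codomain equals g(x) for some x in the domain.
Since gcd(28, 94) = 2, we have 28x ≡ 0 (mod 2) for all x, so g(x) ≡ 1 (mod 2).
But 0 ≢ 1 (mod 2), so 0 ∈ ℤ/94ℤ has no preimage. Hence g is not surjective.
Since g is not surjective, we find the least positive k with g(k) = g(0): this means 28k ≡ 0 (mod 94), i.e. 94 ∣ 28k. Since gcd(28, 94) = 2, dividing through by 2 this holds exactly when 47 ∣ 14k, and as gcd(14, 47) = 1, exactly when 47 ∣ k.
The smallest positive such k is 47.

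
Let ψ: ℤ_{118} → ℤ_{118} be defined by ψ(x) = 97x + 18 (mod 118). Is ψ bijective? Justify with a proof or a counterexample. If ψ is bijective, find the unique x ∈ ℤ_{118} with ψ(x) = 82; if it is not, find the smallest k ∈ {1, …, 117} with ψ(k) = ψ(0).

70

If ψ(a) = ψ(b), then 97a ≡ 97b (mod 118). Because gcd(97, 118) = 1, we may cancel 97 to get a ≡ b (mod 118).
We now compute 97⁻¹ mod 118 explicitly. Euclid's algorithm: 118 = 1·97 + 21, 97 = 4·21 + 13, 21 = 1·13 + 8, 13 = 1·8 + 5, 8 = 1·5 + 3, 5 = 1·3 + 2, 3 = 1·2 + 1; back-substituting gives 1 = 73·97 − 60·118, so 97⁻¹ ≡ 73 (mod 118).
Then y ↦ 73(y − 18) is a two-sided inverse to ψ, so every y ∈ ℤ_{118} has a preimage.
Hence ψ is bijective.
Since ψ is bijective, we find ψ⁻¹(82): we need 97x ≡ 82 − 18 ≡ 64 (mod 118). Using 97⁻¹ = 73: x ≡ 73·64 = 4672 = 39·118 + 70, so x = 70.
Check: ψ(70) = 97·70 + 18 = 6808 = 57·118 + 82 ≡ 82 (mod 118).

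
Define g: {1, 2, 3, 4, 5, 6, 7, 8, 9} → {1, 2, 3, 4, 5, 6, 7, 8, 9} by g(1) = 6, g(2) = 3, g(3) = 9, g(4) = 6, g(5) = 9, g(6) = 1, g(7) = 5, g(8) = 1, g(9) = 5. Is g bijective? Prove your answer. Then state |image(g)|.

5

g(1) = 6 = g(4) with 1 ≠ 4, so g is not injective, hence not bijective.
The image of g is {1, 3, 5, 6, 9}, which has 5 elements.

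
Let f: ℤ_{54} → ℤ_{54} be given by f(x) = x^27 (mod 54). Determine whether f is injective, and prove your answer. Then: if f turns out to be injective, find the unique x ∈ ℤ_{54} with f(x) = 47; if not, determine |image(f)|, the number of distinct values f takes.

f(0) = 0^27 = 0.
f(6): Repeated squaring mod 54: 6^1 ≡ 6, 6^2 ≡ 6² = 36, 6^4 ≡ 36² = 1296 ≡ 0, 6^8 ≡ 0² = 0, 6^16 ≡ 0² = 0. Since 27 = 16 + 8 + 2 + 1, 6^27 ≡ 0·0·36·6: 0·0 = 0, then 0·36 = 0, then 0·6 = 0. So 6^27 ≡ 0 (mod 54).
So f(0) = f(6) = 0 while 0 ≠ 6, thus f is not injective.
Since f is not injective, we determine |image(f)|. Computing x^27 mod 54 for each x (by repeated squaring, reducing mod 54 at every step), the values f(0), f(1), …, f(53) are: 0, 1, 26, 27, 28, 53, 0, 1, 26, 27, 28, 53, 0, 1, 26, 27, 28, 53, 0, 1, 26, 27, 28, 53, 0, 1, 26, 27, 28, 53, 0, 1, 26, 27, 28, 53, 0, 1, 26, 27, 28, 53, 0, 1, 26, 27, 28, 53, 0, 1, 26, 27, 28, 53.
The distinct values are {0, 1, 26, 27, 28, 53}; there are 6 of them.

6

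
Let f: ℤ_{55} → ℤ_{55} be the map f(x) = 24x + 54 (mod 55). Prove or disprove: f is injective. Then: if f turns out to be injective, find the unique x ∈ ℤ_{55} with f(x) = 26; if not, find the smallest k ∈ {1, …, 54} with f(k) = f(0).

8

Recall that f is injective when f(x_1) = f(x_2) forces x_1 = x_2.
Suppose f(x_1) = f(x_2) in ℤ_{55}. Then 24x_1 + 54 ≡ 24x_2 + 54 (mod 55), thus 24(x_1 − x_2) ≡ 0 (mod 55).
Since gcd(24, 55) = 1, 24 is invertible modulo 55, thus x_1 − x_2 ≡ 0 (mod 55), i.e. x_1 = x_2.
Therefore f is injective.
We now compute 24⁻¹ mod 55 explicitly. Euclid's algorithm: 55 = 2·24 + 7, 24 = 3·7 + 3, 7 = 2·3 + 1; back-substituting gives 1 = 39·24 − 17·55, so 24⁻¹ ≡ 39 (mod 55).
Since f is injective, we compute f⁻¹(26): solve 24x + 54 ≡ 26 (mod 55), i.e. 24x ≡ 27 (mod 55).
Multiplying by 24⁻¹ = 39 gives x ≡ 39·27 = 1053 = 19·55 + 8 ≡ 8 (mod 55).
Check: f(8) = 24·8 + 54 = 246 = 4·55 + 26 ≡ 26 (mod 55).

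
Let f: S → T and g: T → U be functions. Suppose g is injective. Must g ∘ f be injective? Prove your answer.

not injective

No. Take S = {0, 1}, T = U = {0, 1, 2, 3}, f(0) = f(1) = 0, and g = identity (injective).
Then (g ∘ f)(0) = (g ∘ f)(1) = 0 with 0 ≠ 1, so g ∘ f is not injective.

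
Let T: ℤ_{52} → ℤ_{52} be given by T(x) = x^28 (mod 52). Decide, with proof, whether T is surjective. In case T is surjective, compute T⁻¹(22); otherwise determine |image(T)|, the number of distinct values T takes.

T(1) = 1^28 = 1.
T(5): Repeated squaring mod 52: 5^1 ≡ 5, 5^2 ≡ 5² = 25, 5^4 ≡ 25² = 625 ≡ 1, 5^8 ≡ 1² = 1, 5^16 ≡ 1² = 1. Since 28 = 16 + 8 + 4, 5^28 ≡ 1·1·1: 1·1 = 1, then 1·1 = 1. So 5^28 ≡ 1 (mod 52).
So T(1) = T(5) = 1 while 1 ≠ 5, hence T is not injective.
A non-injective map from the 52-element set ℤ_{52} to itself takes at most 51 distinct values, so it cannot be surjective. So T is not surjective.
Since T is not surjective, we determine |image(T)|. Computing x^28 mod 52 for each x (by repeated squaring, reducing mod 52 at every step), the values T(0), T(1), …, T(51) are: 0, 1, 16, 29, 48, 1, 48, 9, 40, 9, 16, 29, 40, 13, 40, 29, 16, 9, 40, 9, 48, 1, 48, 29, 16, 1, 0, 1, 16, 29, 48, 1, 48, 9, 40, 9, 16, 29, 40, 13, 40, 29, 16, 9, 40, 9, 48, 1, 48, 29, 16, 1.
The distinct values are {0, 1, 9, 13, 16, 29, 40, 48}; there are 8 of them.

8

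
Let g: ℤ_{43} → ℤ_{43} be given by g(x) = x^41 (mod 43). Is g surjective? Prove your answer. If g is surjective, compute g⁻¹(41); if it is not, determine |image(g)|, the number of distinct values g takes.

Since 43 is prime, the nonzero elements of ℤ_{43} form a cyclic group of order 42.
As gcd(41, 42) = 1, raising to the 41st power is a bijection on this group: if s^41 ≡ t^41 then (st^{−1})^41 = 1, and the only element of order dividing gcd(41, 42) = 1 is 1, so s = t.
With g(0) = 0 this makes g injective on all of ℤ_{43}, hence bijective (finite equal-size domain and codomain). In particular g is surjective.
Since g is surjective, we find the preimage of 41. The inverse of x ↦ x^41 on (ℤ_{43})^× is x ↦ x^41, because 41·41 = 1681 = 40·42 + 1 ≡ 1 (mod 42) and x^{42} = 1 for x ≠ 0 (Fermat). So g⁻¹(41) = 41^41 mod 43.
Repeated squaring mod 43: 41^1 ≡ 41, 41^2 ≡ 41² = 1681 ≡ 4, 41^4 ≡ 4² = 16, 41^8 ≡ 16² = 256 ≡ 41, 41^16 ≡ 41² = 1681 ≡ 4, 41^32 ≡ 4² = 16. Since 41 = 32 + 8 + 1, 41^41 ≡ 16·41·41: 16·41 = 656 ≡ 11, then 11·41 = 451 ≡ 21. So 41^41 ≡ 21 (mod 43).
Hence g⁻¹(41) = 21.

21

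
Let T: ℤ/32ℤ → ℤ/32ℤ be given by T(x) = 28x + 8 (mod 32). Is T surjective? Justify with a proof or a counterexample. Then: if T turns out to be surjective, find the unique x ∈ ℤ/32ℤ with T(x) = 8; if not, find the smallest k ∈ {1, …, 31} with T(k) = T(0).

8

Since gcd(28, 32) = 4, we have 28x ≡ 0 (mod 4) for all x, so T(x) ≡ 0 (mod 4).
But 1 ≢ 0 (mod 4), so 1 ∈ ℤ/32ℤ has no preimage. Thus T is not surjective.
Since T is not surjective, we find the least positive k with T(k) = T(0): this means 28k ≡ 0 (mod 32), i.e. 32 ∣ 28k. Since gcd(28, 32) = 4, dividing through by 4 this holds exactly when 8 ∣ 7k, and as gcd(7, 8) = 1, exactly when 8 ∣ k.
The smallest positive such k is 8.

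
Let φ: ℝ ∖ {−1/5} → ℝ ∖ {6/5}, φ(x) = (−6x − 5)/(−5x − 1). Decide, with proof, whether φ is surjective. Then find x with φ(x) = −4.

For any y ≠ 6/5, solving y(−5x − 1) = −6x − 5 for x gives a well-defined x ≠ −1/5. So φ is surjective.
Solving φ(x) = −4: cross-multiplying gives −6x − 5 = −4(−5x − 1), which rearranges to −26x = 9, so x = −9/26.

-9/26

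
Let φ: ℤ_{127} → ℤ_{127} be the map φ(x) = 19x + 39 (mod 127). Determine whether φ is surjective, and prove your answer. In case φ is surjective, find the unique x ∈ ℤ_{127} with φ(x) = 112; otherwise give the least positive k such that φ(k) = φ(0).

Since gcd(19, 127) = 1, 19 is invertible modulo 127. Euclid's algorithm: 127 = 6·19 + 13, 19 = 1·13 + 6, 13 = 2·6 + 1; back-substituting gives 1 = 107·19 − 16·127, so 19⁻¹ ≡ 107 (mod 127).
Then y ↦ 107(y − 39) is a two-sided inverse to φ, so every y ∈ ℤ_{127} has a preimage.
Hence φ is surjective.
Since φ is surjective, we find φ⁻¹(112): we need 19x ≡ 112 − 39 ≡ 73 (mod 127). Using 19⁻¹ = 107: x ≡ 107·73 = 7811 = 61·127 + 64, so x = 64.
Check: φ(64) = 19·64 + 39 = 1255 = 9·127 + 112 ≡ 112 (mod 127).

64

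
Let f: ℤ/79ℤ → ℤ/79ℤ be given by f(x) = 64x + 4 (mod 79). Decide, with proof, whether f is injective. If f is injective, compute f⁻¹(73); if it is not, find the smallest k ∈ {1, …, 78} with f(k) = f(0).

Recall: f is injective if f(s) = f(t) implies s = t.
Suppose f(s) = f(t) in ℤ/79ℤ. Then 64s + 4 ≡ 64t + 4 (mod 79), therefore 64(s − t) ≡ 0 (mod 79).
Since gcd(64, 79) = 1, 64 is invertible modulo 79, hence s − t ≡ 0 (mod 79), i.e. s = t.
So f is injective.
We now compute 64⁻¹ mod 79 explicitly. Euclid's algorithm: 79 = 1·64 + 15, 64 = 4·15 + 4, 15 = 3·4 + 3, 4 = 1·3 + 1; back-substituting gives 1 = 21·64 − 17·79, so 64⁻¹ ≡ 21 (mod 79).
Since f is injective, we find f⁻¹(73): we need 64x ≡ 73 − 4 ≡ 69 (mod 79). Using 64⁻¹ = 21: x ≡ 21·69 = 1449 = 18·79 + 27, so x = 27.
Check: f(27) = 64·27 + 4 = 1732 = 21·79 + 73 ≡ 73 (mod 79).

27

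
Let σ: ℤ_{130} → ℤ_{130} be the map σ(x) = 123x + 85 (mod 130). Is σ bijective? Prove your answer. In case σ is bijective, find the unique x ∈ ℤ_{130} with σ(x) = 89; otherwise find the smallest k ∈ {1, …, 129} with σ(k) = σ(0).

18

By definition, σ is injective if σ(s) = σ(t) implies s = t.
If σ(s) = σ(t), then 123s ≡ 123t (mod 130). Because gcd(123, 130) = 1, we may cancel 123 to get s ≡ t (mod 130).
We now compute 123⁻¹ mod 130 explicitly. Euclid's algorithm: 130 = 1·123 + 7, 123 = 17·7 + 4, 7 = 1·4 + 3, 4 = 1·3 + 1; back-substituting gives 1 = 37·123 − 35·130, so 123⁻¹ ≡ 37 (mod 130).
Then y ↦ 37(y − 85) is a two-sided inverse to σ, so every y ∈ ℤ_{130} has a preimage.
So σ is bijective.
Since σ is bijective, we compute σ⁻¹(89): solve 123x + 85 ≡ 89 (mod 130), i.e. 123x ≡ 4 (mod 130).
Multiplying by 123⁻¹ = 37 gives x ≡ 37·4 = 148 = 1·130 + 18 ≡ 18 (mod 130).
Check: σ(18) = 123·18 + 85 = 2299 = 17·130 + 89 ≡ 89 (mod 130).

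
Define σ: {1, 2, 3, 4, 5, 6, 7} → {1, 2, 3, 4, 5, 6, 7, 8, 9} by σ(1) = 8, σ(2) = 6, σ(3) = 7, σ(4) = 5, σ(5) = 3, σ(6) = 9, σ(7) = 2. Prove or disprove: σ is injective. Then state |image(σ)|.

The values σ(1), …, σ(7) are 8, 6, 7, 5, 3, 9, 2 — all distinct.
So σ(a) = σ(b) only when a = b, and σ is injective.
The image of σ is {2, 3, 5, 6, 7, 8, 9}, which has 7 elements.

7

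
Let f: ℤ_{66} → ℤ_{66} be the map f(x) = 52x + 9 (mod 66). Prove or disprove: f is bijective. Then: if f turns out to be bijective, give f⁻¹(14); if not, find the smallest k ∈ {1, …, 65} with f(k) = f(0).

33

Recall: f is injective when f(x_1) = f(x_2) forces x_1 = x_2.
We have gcd(52, 66) = 2 > 1. Taking x_1 = 0 and x_2 = 33: f(0) = 9 and f(33) = 52·33 + 9 = 1725 ≡ 9 (mod 66).
So f(0) = f(33) while 0 ≠ 33, thus f is not injective, hence not bijective.
Since f is not bijective, we find the least positive k with f(k) = f(0): this means 52k ≡ 0 (mod 66), i.e. 66 ∣ 52k. Since gcd(52, 66) = 2, dividing through by 2 this holds exactly when 33 ∣ 26k, and as gcd(26, 33) = 1, exactly when 33 ∣ k.
The smallest positive such k is 33.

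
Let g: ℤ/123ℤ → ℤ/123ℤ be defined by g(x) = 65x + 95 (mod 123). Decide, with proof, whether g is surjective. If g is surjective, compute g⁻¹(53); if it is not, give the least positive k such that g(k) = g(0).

Since gcd(65, 123) = 1, 65 is invertible modulo 123. Euclid's algorithm: 123 = 1·65 + 58, 65 = 1·58 + 7, 58 = 8·7 + 2, 7 = 3·2 + 1; back-substituting gives 1 = 53·65 − 28·123, so 65⁻¹ ≡ 53 (mod 123).
Then y ↦ 53(y − 95) is a two-sided inverse to g, so every y ∈ ℤ/123ℤ has a preimage.
Hence g is surjective.
Since g is surjective, we find g⁻¹(53): we need 65x ≡ 53 − 95 ≡ 81 (mod 123). Using 65⁻¹ = 53: x ≡ 53·81 = 4293 = 34·123 + 111, so x = 111.
Check: g(111) = 65·111 + 95 = 7310 = 59·123 + 53 ≡ 53 (mod 123).

111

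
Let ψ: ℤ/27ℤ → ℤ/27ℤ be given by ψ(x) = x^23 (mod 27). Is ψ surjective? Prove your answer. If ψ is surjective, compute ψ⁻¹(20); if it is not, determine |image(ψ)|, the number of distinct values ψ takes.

19

ψ(0) = 0^23 = 0.
ψ(3): Repeated squaring mod 27: 3^1 ≡ 3, 3^2 ≡ 3² = 9, 3^4 ≡ 9² = 81 ≡ 0, 3^8 ≡ 0² = 0, 3^16 ≡ 0² = 0. Since 23 = 16 + 4 + 2 + 1, 3^23 ≡ 0·0·9·3: 0·0 = 0, then 0·9 = 0, then 0·3 = 0. So 3^23 ≡ 0 (mod 27).
So ψ(0) = ψ(3) = 0 while 0 ≠ 3, therefore ψ is not injective.
A non-injective map from the 27-element set ℤ/27ℤ to itself takes at most 26 distinct values, so it cannot be surjective. So ψ is not surjective.
Since ψ is not surjective, we determine |image(ψ)|. Computing x^23 mod 27 for each x (by repeated squaring, reducing mod 27 at every step), the values ψ(0), ψ(1), …, ψ(26) are: 0, 1, 5, 0, 25, 20, 0, 13, 17, 0, 19, 23, 0, 16, 11, 0, 4, 8, 0, 10, 14, 0, 7, 2, 0, 22, 26.
The distinct values are {0, 1, 2, 4, 5, 7, 8, 10, 11, 13, 14, 16, 17, 19, 20, 22, 23, 25, 26}; there are 19 of them.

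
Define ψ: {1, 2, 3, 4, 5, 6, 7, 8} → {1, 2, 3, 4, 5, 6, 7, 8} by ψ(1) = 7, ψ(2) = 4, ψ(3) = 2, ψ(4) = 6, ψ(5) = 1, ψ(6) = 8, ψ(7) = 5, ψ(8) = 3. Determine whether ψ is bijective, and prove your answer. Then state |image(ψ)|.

8

The values 7, 4, 2, 6, 1, 8, 5, 3 are a permutation of {1, 2, 3, 4, 5, 6, 7, 8}: each element appears exactly once.
So ψ is injective and surjective, hence bijective.
The image of ψ is {1, 2, 3, 4, 5, 6, 7, 8}, which has 8 elements.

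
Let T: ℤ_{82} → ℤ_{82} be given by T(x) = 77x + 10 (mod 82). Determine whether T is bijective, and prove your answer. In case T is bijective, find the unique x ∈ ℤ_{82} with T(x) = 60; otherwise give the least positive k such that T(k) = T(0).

By definition, injectivity means: for all a, b in the domain, T(a) = T(b) implies a = b.
Suppose T(a) = T(b) in ℤ_{82}. Then 77a + 10 ≡ 77b + 10 (mod 82), thus 77(a − b) ≡ 0 (mod 82).
Since gcd(77, 82) = 1, 77 is invertible modulo 82, hence a − b ≡ 0 (mod 82), i.e. a = b.
We now compute 77⁻¹ mod 82 explicitly. Euclid's algorithm: 82 = 1·77 + 5, 77 = 15·5 + 2, 5 = 2·2 + 1; back-substituting gives 1 = 49·77 − 46·82, so 77⁻¹ ≡ 49 (mod 82).
Then y ↦ 49(y − 10) is a two-sided inverse to T, so every y ∈ ℤ_{82} has a preimage.
Hence T is bijective.
Since T is bijective, we compute T⁻¹(60): solve 77x + 10 ≡ 60 (mod 82), i.e. 77x ≡ 50 (mod 82).
Multiplying by 77⁻¹ = 49 gives x ≡ 49·50 = 2450 = 29·82 + 72 ≡ 72 (mod 82).
Check: T(72) = 77·72 + 10 = 5554 = 67·82 + 60 ≡ 60 (mod 82).

72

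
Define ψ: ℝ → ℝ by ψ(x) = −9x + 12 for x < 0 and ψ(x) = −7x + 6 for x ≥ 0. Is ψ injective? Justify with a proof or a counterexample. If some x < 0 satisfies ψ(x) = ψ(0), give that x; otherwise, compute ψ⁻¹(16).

Both pieces are strictly decreasing (slopes −9 and −7), so each is injective on its own interval.
The left piece maps (−∞, 0) onto (12, ∞); the right piece maps [0, ∞) onto (−∞, 6].
These images are disjoint, so no value is attained by both pieces. Hence ψ is injective.
Because the two images are disjoint, no x < 0 has ψ(x) = ψ(0), so we compute ψ⁻¹(16): 16 lies in (12, ∞), so solve −9x + 12 = 16: x = (16 − 12)/(−9) = −4/9.

-4/9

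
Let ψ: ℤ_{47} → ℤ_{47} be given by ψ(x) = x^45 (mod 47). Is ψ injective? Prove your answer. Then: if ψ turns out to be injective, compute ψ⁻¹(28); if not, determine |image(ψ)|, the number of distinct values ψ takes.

Since 47 is prime, the nonzero elements of ℤ_{47} form a cyclic group of order 46.
As gcd(45, 46) = 1, raising to the 45th power is a bijection on this group: if s^45 ≡ t^45 then (st^{−1})^45 = 1, and the only element of order dividing gcd(45, 46) = 1 is 1, so s = t.
With ψ(0) = 0 this makes ψ injective on all of ℤ_{47}, hence bijective (finite equal-size domain and codomain). In particular ψ is injective.
Since ψ is injective, we find the preimage of 28. The inverse of x ↦ x^45 on (ℤ_{47})^× is x ↦ x^45, because 45·45 = 2025 = 44·46 + 1 ≡ 1 (mod 46) and x^{46} = 1 for x ≠ 0 (Fermat). So ψ⁻¹(28) = 28^45 mod 47.
Repeated squaring mod 47: 28^1 ≡ 28, 28^2 ≡ 28² = 784 ≡ 32, 28^4 ≡ 32² = 1024 ≡ 37, 28^8 ≡ 37² = 1369 ≡ 6, 28^16 ≡ 6² = 36, 28^32 ≡ 36² = 1296 ≡ 27. Since 45 = 32 + 8 + 4 + 1, 28^45 ≡ 27·6·37·28: 27·6 = 162 ≡ 21, then 21·37 = 777 ≡ 25, then 25·28 = 700 ≡ 42. So 28^45 ≡ 42 (mod 47).
Hence ψ⁻¹(28) = 42.

42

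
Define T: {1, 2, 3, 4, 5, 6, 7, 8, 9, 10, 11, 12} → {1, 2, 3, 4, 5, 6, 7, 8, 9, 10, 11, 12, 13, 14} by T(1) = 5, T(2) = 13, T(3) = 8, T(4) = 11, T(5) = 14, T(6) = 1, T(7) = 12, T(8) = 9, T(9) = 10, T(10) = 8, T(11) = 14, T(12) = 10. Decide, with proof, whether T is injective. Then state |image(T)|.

T(3) = 8 = T(10) with 3 ≠ 10, so T is not injective.
The image of T is {1, 5, 8, 9, 10, 11, 12, 13, 14}, which has 9 elements.

9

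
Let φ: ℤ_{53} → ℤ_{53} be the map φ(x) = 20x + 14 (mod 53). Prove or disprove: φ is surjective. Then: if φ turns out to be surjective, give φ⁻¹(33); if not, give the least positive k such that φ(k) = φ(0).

Recall that φ is surjective if every y in the codomain equals φ(x) for some x in the domain.
Since gcd(20, 53) = 1, 20 is invertible modulo 53. Euclid's algorithm: 53 = 2·20 + 13, 20 = 1·13 + 7, 13 = 1·7 + 6, 7 = 1·6 + 1; back-substituting gives 1 = 8·20 − 3·53, so 20⁻¹ ≡ 8 (mod 53).
For any y ∈ ℤ_{53}, x = 8(y − 14) mod 53 satisfies φ(x) = 20·8(y − 14) + 14 ≡ y (since 20·8 ≡ 1 mod 53). So every y has a preimage.
So φ is surjective.
Since φ is surjective, we find φ⁻¹(33): we need 20x ≡ 33 − 14 ≡ 19 (mod 53). Using 20⁻¹ = 8: x ≡ 8·19 = 152 = 2·53 + 46, so x = 46.
Check: φ(46) = 20·46 + 14 = 934 = 17·53 + 33 ≡ 33 (mod 53).

46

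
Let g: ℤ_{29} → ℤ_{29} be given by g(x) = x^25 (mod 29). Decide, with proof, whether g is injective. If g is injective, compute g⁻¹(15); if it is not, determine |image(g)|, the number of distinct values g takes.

26

Since 29 is prime, the nonzero elements of ℤ_{29} form a cyclic group of order 28.
As gcd(25, 28) = 1, raising to the 25th power is a bijection on this group: if a^25 ≡ b^25 then (ab^{−1})^25 = 1, and the only element of order dividing gcd(25, 28) = 1 is 1, so a = b.
With g(0) = 0 this makes g injective on all of ℤ_{29}, hence bijective (finite equal-size domain and codomain). In particular g is injective.
Since g is injective, we find the preimage of 15. The inverse of x ↦ x^25 on (ℤ_{29})^× is x ↦ x^9, because 25·9 = 225 = 8·28 + 1 ≡ 1 (mod 28) and x^{28} = 1 for x ≠ 0 (Fermat). So g⁻¹(15) = 15^9 mod 29.
Repeated squaring mod 29: 15^1 ≡ 15, 15^2 ≡ 15² = 225 ≡ 22, 15^4 ≡ 22² = 484 ≡ 20, 15^8 ≡ 20² = 400 ≡ 23. Since 9 = 8 + 1, 15^9 ≡ 23·15: 23·15 = 345 ≡ 26. So 15^9 ≡ 26 (mod 29).
Hence g⁻¹(15) = 26.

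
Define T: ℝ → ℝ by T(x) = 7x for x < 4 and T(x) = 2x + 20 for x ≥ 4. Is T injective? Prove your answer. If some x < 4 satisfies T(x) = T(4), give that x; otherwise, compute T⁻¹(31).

Both pieces are strictly increasing (slopes 7 and 2), so each is injective on its own interval.
The left piece maps (−∞, 4) onto (−∞, 28); the right piece maps [4, ∞) onto [28, ∞).
These images are disjoint, so no value is attained by both pieces. Therefore T is injective.
Because the two images are disjoint, no x < 4 has T(x) = T(4), so we compute T⁻¹(31): 31 lies in [28, ∞), so solve 2x + 20 = 31: x = (31 − 20)/2 = 11/2.

11/2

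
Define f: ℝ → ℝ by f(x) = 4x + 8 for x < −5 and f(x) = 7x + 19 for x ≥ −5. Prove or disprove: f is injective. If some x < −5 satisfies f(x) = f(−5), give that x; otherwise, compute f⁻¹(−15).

Both pieces are strictly increasing (slopes 4 and 7), so each is injective on its own interval.
The left piece maps (−∞, −5) onto (−∞, −12); the right piece maps [−5, ∞) onto [−16, ∞).
These images overlap. In particular f(−5) = −16 (right piece), and solving 4x + 8 = −16 on the left piece gives x = −6 < −5.
So f(−6) = f(−5) with −6 ≠ −5, and f is not injective. This x = −6 is the requested value below −5.

-6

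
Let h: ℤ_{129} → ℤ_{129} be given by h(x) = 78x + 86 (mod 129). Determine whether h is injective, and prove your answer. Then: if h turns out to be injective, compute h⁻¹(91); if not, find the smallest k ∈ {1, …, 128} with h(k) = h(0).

43

We have gcd(78, 129) = 3 > 1. Taking s = 0 and t = 43: h(0) = 86 and h(43) = 78·43 + 86 = 3440 ≡ 86 (mod 129).
So h(0) = h(43) while 0 ≠ 43, thus h is not injective.
Since h is not injective, we find the least positive k with h(k) = h(0): this means 78k ≡ 0 (mod 129), i.e. 129 ∣ 78k. Since gcd(78, 129) = 3, dividing through by 3 this holds exactly when 43 ∣ 26k, and as gcd(26, 43) = 1, exactly when 43 ∣ k.
The smallest positive such k is 43.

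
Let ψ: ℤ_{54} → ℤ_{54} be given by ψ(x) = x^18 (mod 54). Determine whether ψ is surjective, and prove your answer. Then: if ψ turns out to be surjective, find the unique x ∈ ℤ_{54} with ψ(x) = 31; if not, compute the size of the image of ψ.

4

ψ(2): Repeated squaring mod 54: 2^1 ≡ 2, 2^2 ≡ 2² = 4, 2^4 ≡ 4² = 16, 2^8 ≡ 16² = 256 ≡ 40, 2^16 ≡ 40² = 1600 ≡ 34. Since 18 = 16 + 2, 2^18 ≡ 34·4: 34·4 = 136 ≡ 28. So 2^18 ≡ 28 (mod 54).
ψ(4): Repeated squaring mod 54: 4^1 ≡ 4, 4^2 ≡ 4² = 16, 4^4 ≡ 16² = 256 ≡ 40, 4^8 ≡ 40² = 1600 ≡ 34, 4^16 ≡ 34² = 1156 ≡ 22. Since 18 = 16 + 2, 4^18 ≡ 22·16: 22·16 = 352 ≡ 28. So 4^18 ≡ 28 (mod 54).
So ψ(2) = ψ(4) = 28 while 2 ≠ 4, thus ψ is not injective.
A non-injective map from the 54-element set ℤ_{54} to itself takes at most 53 distinct values, so it cannot be surjective. Thus ψ is not surjective.
Since ψ is not surjective, we determine |image(ψ)|. Computing x^18 mod 54 for each x (by repeated squaring, reducing mod 54 at every step), the values ψ(0), ψ(1), …, ψ(53) are: 0, 1, 28, 27, 28, 1, 0, 1, 28, 27, 28, 1, 0, 1, 28, 27, 28, 1, 0, 1, 28, 27, 28, 1, 0, 1, 28, 27, 28, 1, 0, 1, 28, 27, 28, 1, 0, 1, 28, 27, 28, 1, 0, 1, 28, 27, 28, 1, 0, 1, 28, 27, 28, 1.
The distinct values are {0, 1, 27, 28}; there are 4 of them.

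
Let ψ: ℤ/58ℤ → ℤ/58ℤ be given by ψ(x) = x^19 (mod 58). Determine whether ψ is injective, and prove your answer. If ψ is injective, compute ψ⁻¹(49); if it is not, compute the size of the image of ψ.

25

Computing x^19 mod 58 for each x (by repeated squaring, reducing mod 58 at every step), the values ψ(0), ψ(1), …, ψ(57) are: 0, 1, 26, 47, 38, 51, 4, 45, 2, 5, 50, 15, 46, 35, 10, 19, 52, 41, 14, 37, 24, 27, 42, 25, 36, 49, 40, 3, 28, 29, 30, 55, 18, 9, 22, 33, 16, 31, 34, 21, 44, 17, 6, 39, 48, 23, 12, 43, 8, 53, 56, 13, 54, 7, 20, 11, 32, 57.
Every element of ℤ/58ℤ appears exactly once in this list, so ψ is a bijection, and in particular injective.
Since ψ is injective, we read off the preimage of 49 from the same table: ψ(25) = 49, so ψ⁻¹(49) = 25.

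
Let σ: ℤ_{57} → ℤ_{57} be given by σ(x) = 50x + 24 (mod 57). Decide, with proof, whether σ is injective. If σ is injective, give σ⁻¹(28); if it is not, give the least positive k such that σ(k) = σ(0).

By definition, σ is injective if σ(s) = σ(t) implies s = t.
If σ(s) = σ(t), then 50s ≡ 50t (mod 57). Because gcd(50, 57) = 1, we may cancel 50 to get s ≡ t (mod 57).
So σ is injective.
We now compute 50⁻¹ mod 57 explicitly. Euclid's algorithm: 57 = 1·50 + 7, 50 = 7·7 + 1; back-substituting gives 1 = 8·50 − 7·57, so 50⁻¹ ≡ 8 (mod 57).
Since σ is injective, we find σ⁻¹(28): we need 50x ≡ 28 − 24 ≡ 4 (mod 57). Using 50⁻¹ = 8: x ≡ 8·4 = 32, so x = 32.
Check: σ(32) = 50·32 + 24 = 1624 = 28·57 + 28 ≡ 28 (mod 57).

32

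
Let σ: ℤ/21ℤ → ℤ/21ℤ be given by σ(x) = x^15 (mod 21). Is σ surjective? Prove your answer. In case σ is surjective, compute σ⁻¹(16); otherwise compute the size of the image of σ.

9

σ(1) = 1^15 = 1.
σ(4): Repeated squaring mod 21: 4^1 ≡ 4, 4^2 ≡ 4² = 16, 4^4 ≡ 16² = 256 ≡ 4, 4^8 ≡ 4² = 16. Since 15 = 8 + 4 + 2 + 1, 4^15 ≡ 16·4·16·4: 16·4 = 64 ≡ 1, then 1·16 = 16, then 16·4 = 64 ≡ 1. So 4^15 ≡ 1 (mod 21).
So σ(1) = σ(4) = 1 while 1 ≠ 4, so σ is not injective.
A non-injective map from the 21-element set ℤ/21ℤ to itself takes at most 20 distinct values, so it cannot be surjective. Therefore σ is not surjective.
Since σ is not surjective, we determine |image(σ)|. Computing x^15 mod 21 for each x (by repeated squaring, reducing mod 21 at every step), the values σ(0), σ(1), …, σ(20) are: 0, 1, 8, 6, 1, 20, 6, 7, 8, 15, 13, 8, 6, 13, 14, 15, 1, 20, 15, 13, 20.
The distinct values are {0, 1, 6, 7, 8, 13, 14, 15, 20}; there are 9 of them.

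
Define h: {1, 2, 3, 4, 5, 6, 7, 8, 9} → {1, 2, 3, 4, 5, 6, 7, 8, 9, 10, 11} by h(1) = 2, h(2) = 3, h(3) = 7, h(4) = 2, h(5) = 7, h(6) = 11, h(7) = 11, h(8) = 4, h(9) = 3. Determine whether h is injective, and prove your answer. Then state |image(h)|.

5

h(1) = 2 = h(4) with 1 ≠ 4, so h is not injective.
The image of h is {2, 3, 4, 7, 11}, which has 5 elements.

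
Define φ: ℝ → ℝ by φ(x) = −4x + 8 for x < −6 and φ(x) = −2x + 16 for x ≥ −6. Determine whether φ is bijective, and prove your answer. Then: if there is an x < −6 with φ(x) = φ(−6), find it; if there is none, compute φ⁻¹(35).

-27/4

Both pieces are strictly decreasing (slopes −4 and −2), so each is injective on its own interval.
The left piece maps (−∞, −6) onto (32, ∞); the right piece maps [−6, ∞) onto (−∞, 28].
The images leave a gap (32 has no preimage), so φ is not surjective, hence not bijective.
Because the two images are disjoint, no x < −6 has φ(x) = φ(−6), so we compute φ⁻¹(35): 35 lies in (32, ∞), so solve −4x + 8 = 35: x = (35 − 8)/(−4) = −27/4.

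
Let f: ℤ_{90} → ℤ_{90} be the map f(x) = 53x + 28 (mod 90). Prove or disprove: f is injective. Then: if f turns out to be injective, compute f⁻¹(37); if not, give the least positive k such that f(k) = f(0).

63

By definition, f is injective if f(u) = f(v) implies u = v.
If f(u) = f(v), then 53u ≡ 53v (mod 90). Because gcd(53, 90) = 1, we may cancel 53 to get u ≡ v (mod 90).
Thus f is injective.
We now compute 53⁻¹ mod 90 explicitly. Euclid's algorithm: 90 = 1·53 + 37, 53 = 1·37 + 16, 37 = 2·16 + 5, 16 = 3·5 + 1; back-substituting gives 1 = 17·53 − 10·90, so 53⁻¹ ≡ 17 (mod 90).
Since f is injective, we find f⁻¹(37): we need 53x ≡ 37 − 28 ≡ 9 (mod 90). Using 53⁻¹ = 17: x ≡ 17·9 = 153 = 1·90 + 63, so x = 63.
Check: f(63) = 53·63 + 28 = 3367 = 37·90 + 37 ≡ 37 (mod 90).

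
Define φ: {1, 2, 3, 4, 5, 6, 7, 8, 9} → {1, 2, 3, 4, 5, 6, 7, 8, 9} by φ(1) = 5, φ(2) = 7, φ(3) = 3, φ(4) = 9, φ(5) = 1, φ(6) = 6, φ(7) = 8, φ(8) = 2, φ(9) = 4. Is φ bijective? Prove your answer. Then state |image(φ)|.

9

The values 5, 7, 3, 9, 1, 6, 8, 2, 4 are a permutation of {1, 2, 3, 4, 5, 6, 7, 8, 9}: each element appears exactly once.
So φ is injective and surjective, hence bijective.
The image of φ is {1, 2, 3, 4, 5, 6, 7, 8, 9}, which has 9 elements.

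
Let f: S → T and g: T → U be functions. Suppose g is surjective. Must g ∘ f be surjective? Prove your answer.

not surjective

No. Take S = {1}, T = U = {1, 2, 3, 4}, f(1) = 1, and g = identity (surjective).
Then (g ∘ f)(1) = 1, and 4 ∈ U has no preimage under g ∘ f, so g ∘ f is not surjective.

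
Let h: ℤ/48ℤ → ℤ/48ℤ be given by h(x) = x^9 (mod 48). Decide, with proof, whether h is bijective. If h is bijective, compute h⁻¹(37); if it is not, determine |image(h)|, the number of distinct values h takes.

27

h(0) = 0^9 = 0.
h(6): Repeated squaring mod 48: 6^1 ≡ 6, 6^2 ≡ 6² = 36, 6^4 ≡ 36² = 1296 ≡ 0, 6^8 ≡ 0² = 0. Since 9 = 8 + 1, 6^9 ≡ 0·6: 0·6 = 0. So 6^9 ≡ 0 (mod 48).
So h(0) = h(6) = 0 while 0 ≠ 6, therefore h is not injective, hence not bijective.
Since h is not bijective, we determine |image(h)|. Computing x^9 mod 48 for each x (by repeated squaring, reducing mod 48 at every step), the values h(0), h(1), …, h(47) are: 0, 1, 32, 3, 16, 5, 0, 7, 32, 9, 16, 11, 0, 13, 32, 15, 16, 17, 0, 19, 32, 21, 16, 23, 0, 25, 32, 27, 16, 29, 0, 31, 32, 33, 16, 35, 0, 37, 32, 39, 16, 41, 0, 43, 32, 45, 16, 47.
The distinct values are {0, 1, 3, 5, 7, 9, 11, 13, 15, 16, 17, 19, 21, 23, 25, 27, 29, 31, 32, 33, 35, 37, 39, 41, 43, 45, 47}; there are 27 of them.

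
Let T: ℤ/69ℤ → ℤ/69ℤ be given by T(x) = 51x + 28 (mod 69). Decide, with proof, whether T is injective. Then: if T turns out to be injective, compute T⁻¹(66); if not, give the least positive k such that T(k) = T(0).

We have gcd(51, 69) = 3 > 1. Taking u = 0 and v = 23: T(0) = 28 and T(23) = 51·23 + 28 = 1201 ≡ 28 (mod 69).
So T(0) = T(23) while 0 ≠ 23, therefore T is not injective.
Since T is not injective, we find the least positive k with T(k) = T(0): this means 51k ≡ 0 (mod 69), i.e. 69 ∣ 51k. Since gcd(51, 69) = 3, dividing through by 3 this holds exactly when 23 ∣ 17k, and as gcd(17, 23) = 1, exactly when 23 ∣ k.
The smallest positive such k is 23.

23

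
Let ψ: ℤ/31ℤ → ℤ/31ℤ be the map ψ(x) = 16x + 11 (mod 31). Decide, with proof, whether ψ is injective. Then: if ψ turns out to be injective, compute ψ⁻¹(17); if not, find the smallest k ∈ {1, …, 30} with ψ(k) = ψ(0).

Suppose ψ(s) = ψ(t) in ℤ/31ℤ. Then 16s + 11 ≡ 16t + 11 (mod 31), hence 16(s − t) ≡ 0 (mod 31).
Since gcd(16, 31) = 1, 16 is invertible modulo 31, therefore s − t ≡ 0 (mod 31), i.e. s = t.
Thus ψ is injective.
We now compute 16⁻¹ mod 31 explicitly. Euclid's algorithm: 31 = 1·16 + 15, 16 = 1·15 + 1; back-substituting gives 1 = 2·16 − 1·31, so 16⁻¹ ≡ 2 (mod 31).
Since ψ is injective, we find ψ⁻¹(17): we need 16x ≡ 17 − 11 ≡ 6 (mod 31). Using 16⁻¹ = 2: x ≡ 2·6 = 12, so x = 12.
Check: ψ(12) = 16·12 + 11 = 203 = 6·31 + 17 ≡ 17 (mod 31).

12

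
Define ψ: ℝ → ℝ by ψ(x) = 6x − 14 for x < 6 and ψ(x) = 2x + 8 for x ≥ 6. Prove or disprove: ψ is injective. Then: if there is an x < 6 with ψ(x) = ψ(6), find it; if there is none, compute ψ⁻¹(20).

17/3

Both pieces are strictly increasing (slopes 6 and 2), so each is injective on its own interval.
The left piece maps (−∞, 6) onto (−∞, 22); the right piece maps [6, ∞) onto [20, ∞).
These images overlap. In particular ψ(6) = 20 (right piece), and solving 6x − 14 = 20 on the left piece gives x = 17/3 < 6.
So ψ(17/3) = ψ(6) with 17/3 ≠ 6, and ψ is not injective. This x = 17/3 is the requested value below 6.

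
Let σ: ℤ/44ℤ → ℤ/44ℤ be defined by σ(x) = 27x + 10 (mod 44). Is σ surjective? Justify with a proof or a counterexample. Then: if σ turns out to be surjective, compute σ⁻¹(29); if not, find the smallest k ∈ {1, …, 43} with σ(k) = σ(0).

Since gcd(27, 44) = 1, 27 is invertible modulo 44. Euclid's algorithm: 44 = 1·27 + 17, 27 = 1·17 + 10, 17 = 1·10 + 7, 10 = 1·7 + 3, 7 = 2·3 + 1; back-substituting gives 1 = 31·27 − 19·44, so 27⁻¹ ≡ 31 (mod 44).
Then y ↦ 31(y − 10) is a two-sided inverse to σ, so every y ∈ ℤ/44ℤ has a preimage.
Thus σ is surjective.
Since σ is surjective, we find σ⁻¹(29): we need 27x ≡ 29 − 10 ≡ 19 (mod 44). Using 27⁻¹ = 31: x ≡ 31·19 = 589 = 13·44 + 17, so x = 17.
Check: σ(17) = 27·17 + 10 = 469 = 10·44 + 29 ≡ 29 (mod 44).

17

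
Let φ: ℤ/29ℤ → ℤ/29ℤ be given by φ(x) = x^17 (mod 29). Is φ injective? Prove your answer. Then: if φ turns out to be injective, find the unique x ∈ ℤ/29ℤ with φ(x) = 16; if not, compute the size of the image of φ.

23

Since 29 is prime, the nonzero elements of ℤ/29ℤ form a cyclic group of order 28.
As gcd(17, 28) = 1, raising to the 17th power is a bijection on this group: if s^17 ≡ t^17 then (st^{−1})^17 = 1, and the only element of order dividing gcd(17, 28) = 1 is 1, so s = t.
With φ(0) = 0 this makes φ injective on all of ℤ/29ℤ, hence bijective (finite equal-size domain and codomain). In particular φ is injective.
Since φ is injective, we find the preimage of 16. The inverse of x ↦ x^17 on (ℤ/29ℤ)^× is x ↦ x^5, because 17·5 = 85 = 3·28 + 1 ≡ 1 (mod 28) and x^{28} = 1 for x ≠ 0 (Fermat). So φ⁻¹(16) = 16^5 mod 29.
Repeated squaring mod 29: 16^1 ≡ 16, 16^2 ≡ 16² = 256 ≡ 24, 16^4 ≡ 24² = 576 ≡ 25. Since 5 = 4 + 1, 16^5 ≡ 25·16: 25·16 = 400 ≡ 23. So 16^5 ≡ 23 (mod 29).
Hence φ⁻¹(16) = 23.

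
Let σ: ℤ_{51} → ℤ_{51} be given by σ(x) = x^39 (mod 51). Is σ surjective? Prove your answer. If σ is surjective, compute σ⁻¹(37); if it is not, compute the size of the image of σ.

Computing x^39 mod 51 for each x (by repeated squaring, reducing mod 51 at every step), the values σ(0), σ(1), …, σ(50) are: 0, 1, 26, 45, 13, 44, 48, 46, 32, 36, 22, 20, 24, 4, 23, 42, 16, 17, 18, 43, 11, 30, 10, 14, 12, 49, 2, 39, 37, 41, 21, 40, 8, 33, 34, 35, 9, 28, 47, 27, 31, 29, 15, 19, 5, 3, 7, 38, 6, 25, 50.
Every element of ℤ_{51} appears exactly once in this list, so σ is a bijection, and in particular surjective.
Since σ is surjective, we read off the preimage of 37 from the same table: σ(28) = 37, so σ⁻¹(37) = 28.

28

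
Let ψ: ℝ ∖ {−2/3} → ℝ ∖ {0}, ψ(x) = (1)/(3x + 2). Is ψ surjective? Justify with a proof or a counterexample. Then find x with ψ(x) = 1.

For any y ≠ 0, solving y(3x + 2) = 1 for x gives a well-defined x ≠ −2/3. So ψ is surjective.
Solving ψ(x) = 1: cross-multiplying gives 1 = 1(3x + 2), which rearranges to −3x = 1, so x = −1/3.

-1/3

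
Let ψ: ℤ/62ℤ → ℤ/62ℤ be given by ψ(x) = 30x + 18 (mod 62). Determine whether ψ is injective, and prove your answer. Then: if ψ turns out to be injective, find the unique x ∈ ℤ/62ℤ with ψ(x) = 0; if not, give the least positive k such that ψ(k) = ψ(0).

31

Recall that injectivity means: for all x_1, x_2 in the domain, ψ(x_1) = ψ(x_2) implies x_1 = x_2.
We have gcd(30, 62) = 2 > 1. Taking x_1 = 0 and x_2 = 31: ψ(0) = 18 and ψ(31) = 30·31 + 18 = 948 ≡ 18 (mod 62).
So ψ(0) = ψ(31) while 0 ≠ 31, so ψ is not injective.
Since ψ is not injective, we find the least positive k with ψ(k) = ψ(0): this means 30k ≡ 0 (mod 62), i.e. 62 ∣ 30k. Since gcd(30, 62) = 2, dividing through by 2 this holds exactly when 31 ∣ 15k, and as gcd(15, 31) = 1, exactly when 31 ∣ k.
The smallest positive such k is 31.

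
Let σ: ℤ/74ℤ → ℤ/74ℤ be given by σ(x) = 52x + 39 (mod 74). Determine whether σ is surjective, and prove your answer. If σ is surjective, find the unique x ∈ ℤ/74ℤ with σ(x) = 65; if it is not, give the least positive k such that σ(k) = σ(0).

Since gcd(52, 74) = 2, we have 52x ≡ 0 (mod 2) for all x, so σ(x) ≡ 1 (mod 2).
But 0 ≢ 1 (mod 2), so 0 ∈ ℤ/74ℤ has no preimage. So σ is not surjective.
Since σ is not surjective, we find the least positive k with σ(k) = σ(0): this means 52k ≡ 0 (mod 74), i.e. 74 ∣ 52k. Since gcd(52, 74) = 2, dividing through by 2 this holds exactly when 37 ∣ 26k, and as gcd(26, 37) = 1, exactly when 37 ∣ k.
The smallest positive such k is 37.

37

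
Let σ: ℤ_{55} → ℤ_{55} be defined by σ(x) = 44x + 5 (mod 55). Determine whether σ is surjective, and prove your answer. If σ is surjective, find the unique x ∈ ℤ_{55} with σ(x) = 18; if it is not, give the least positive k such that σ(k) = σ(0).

5

Since gcd(44, 55) = 11, we have 44x ≡ 0 (mod 11) for all x, so σ(x) ≡ 5 (mod 11).
But 0 ≢ 5 (mod 11), so 0 ∈ ℤ_{55} has no preimage. Thus σ is not surjective.
Since σ is not surjective, we find the least positive k with σ(k) = σ(0): this means 44k ≡ 0 (mod 55), i.e. 55 ∣ 44k. Since gcd(44, 55) = 11, dividing through by 11 this holds exactly when 5 ∣ 4k, and as gcd(4, 5) = 1, exactly when 5 ∣ k.
The smallest positive such k is 5.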